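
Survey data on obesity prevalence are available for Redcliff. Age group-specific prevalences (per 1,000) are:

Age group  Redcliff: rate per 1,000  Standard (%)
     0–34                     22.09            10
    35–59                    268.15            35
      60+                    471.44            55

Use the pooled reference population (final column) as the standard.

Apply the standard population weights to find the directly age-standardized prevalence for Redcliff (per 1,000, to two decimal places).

355.35

Standard weights: 0.10, 0.35, 0.55.
Standardized rate: 0.1000×22.09 + 0.3500×268.15 + 0.5500×471.44 = 355.3535 per 1,000.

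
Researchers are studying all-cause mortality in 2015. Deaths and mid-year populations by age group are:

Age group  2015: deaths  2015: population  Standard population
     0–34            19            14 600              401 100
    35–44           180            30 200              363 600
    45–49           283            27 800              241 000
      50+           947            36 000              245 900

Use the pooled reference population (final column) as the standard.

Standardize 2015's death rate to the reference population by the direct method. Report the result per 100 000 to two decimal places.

927.69

Age-specific rates per 100 000 for 2015: 130.14, 596.03, 1017.99, 2630.56.
Standard total = 1 251 600; weights = 0.3205, 0.2905, 0.1926, 0.1965.
Standardized rate: 0.3205×130.14 + 0.2905×596.03 + 0.1926×1017.99 + 0.1965×2630.56 = 927.6936 per 100 000.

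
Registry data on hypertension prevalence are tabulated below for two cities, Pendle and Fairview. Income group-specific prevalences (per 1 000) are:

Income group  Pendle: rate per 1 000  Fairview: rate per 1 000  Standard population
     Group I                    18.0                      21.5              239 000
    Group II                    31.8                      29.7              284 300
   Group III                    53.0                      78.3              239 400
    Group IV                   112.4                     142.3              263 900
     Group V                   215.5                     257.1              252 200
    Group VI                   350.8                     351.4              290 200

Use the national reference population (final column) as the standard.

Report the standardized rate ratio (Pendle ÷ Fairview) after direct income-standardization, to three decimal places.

Standard total = 1 569 000; weights = 0.1523, 0.1812, 0.1526, 0.1682, 0.1607, 0.1850.
Pendle: 0.1523×18.0 + 0.1812×31.8 + 0.1526×53.0 + 0.1682×112.4 + 0.1607×215.5 + 0.1850×350.8 = 135.0188 per 1 000.
Fairview: 0.1523×21.5 + 0.1812×29.7 + 0.1526×78.3 + 0.1682×142.3 + 0.1607×257.1 + 0.1850×351.4 = 150.8586 per 1 000.
Ratio = 135.0188 ÷ 150.8586 = 0.89500.

0.895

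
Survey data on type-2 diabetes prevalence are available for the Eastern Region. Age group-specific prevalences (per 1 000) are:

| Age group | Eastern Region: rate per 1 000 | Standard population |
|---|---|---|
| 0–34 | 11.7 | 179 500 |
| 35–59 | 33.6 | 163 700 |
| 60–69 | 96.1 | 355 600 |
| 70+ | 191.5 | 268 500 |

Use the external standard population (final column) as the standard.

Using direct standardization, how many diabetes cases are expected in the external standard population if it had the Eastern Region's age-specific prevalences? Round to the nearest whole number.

93191

Expected diabetes cases = Σ (standard pop × age-specific rate ÷ 1 000)
= 179 500×11.7/1 000 + 163 700×33.6/1 000 + 355 600×96.1/1 000 + 268 500×191.5/1 000
= 2100.15 + 5500.32 + 34173.16 + 51417.75 = 93191.38.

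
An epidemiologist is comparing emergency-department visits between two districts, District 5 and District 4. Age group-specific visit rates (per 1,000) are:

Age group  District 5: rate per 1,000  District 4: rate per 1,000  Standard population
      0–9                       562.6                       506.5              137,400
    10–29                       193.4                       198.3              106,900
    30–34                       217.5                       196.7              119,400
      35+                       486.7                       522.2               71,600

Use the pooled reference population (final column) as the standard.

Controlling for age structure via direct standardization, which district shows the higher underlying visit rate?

District 5

Standard total = 435,300; weights = 0.3156, 0.2456, 0.2743, 0.1645.
District 5: 0.3156×562.6 + 0.2456×193.4 + 0.2743×217.5 + 0.1645×486.7 = 364.7896 per 1,000.
District 4: 0.3156×506.5 + 0.2456×198.3 + 0.2743×196.7 + 0.1645×522.2 = 348.4192 per 1,000.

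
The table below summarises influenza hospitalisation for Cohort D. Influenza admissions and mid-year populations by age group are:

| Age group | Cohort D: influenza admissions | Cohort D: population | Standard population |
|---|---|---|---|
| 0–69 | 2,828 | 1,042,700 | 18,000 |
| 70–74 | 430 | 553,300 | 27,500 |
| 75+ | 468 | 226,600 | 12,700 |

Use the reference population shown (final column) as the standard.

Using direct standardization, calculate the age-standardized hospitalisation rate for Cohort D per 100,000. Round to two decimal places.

165.67

Age-specific rates per 100,000 for Cohort D: 271.22, 77.72, 206.53.
Standard total = 58,200; weights = 0.3093, 0.4725, 0.2182.
Standardized rate: 0.3093×271.22 + 0.4725×77.72 + 0.2182×206.53 = 165.6712 per 100,000.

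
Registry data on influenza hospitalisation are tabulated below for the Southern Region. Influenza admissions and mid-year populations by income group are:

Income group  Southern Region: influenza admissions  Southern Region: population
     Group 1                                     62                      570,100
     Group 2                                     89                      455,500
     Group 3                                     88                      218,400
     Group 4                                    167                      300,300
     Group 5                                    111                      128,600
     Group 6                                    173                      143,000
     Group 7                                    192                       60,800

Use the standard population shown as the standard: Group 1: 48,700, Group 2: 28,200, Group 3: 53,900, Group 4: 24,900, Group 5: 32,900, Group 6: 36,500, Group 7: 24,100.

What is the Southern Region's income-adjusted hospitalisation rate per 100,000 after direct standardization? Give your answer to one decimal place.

Income-specific rates per 100,000 for the Southern Region: 10.88, 19.54, 40.29, 55.61, 86.31, 120.98, 315.79.
Standard total = 249,200; weights = 0.1954, 0.1132, 0.2163, 0.0999, 0.1320, 0.1465, 0.0967.
Standardized rate: 0.1954×10.88 + 0.1132×19.54 + 0.2163×40.29 + 0.0999×55.61 + 0.1320×86.31 + 0.1465×120.98 + 0.0967×315.79 = 78.2630 per 100,000.

78.3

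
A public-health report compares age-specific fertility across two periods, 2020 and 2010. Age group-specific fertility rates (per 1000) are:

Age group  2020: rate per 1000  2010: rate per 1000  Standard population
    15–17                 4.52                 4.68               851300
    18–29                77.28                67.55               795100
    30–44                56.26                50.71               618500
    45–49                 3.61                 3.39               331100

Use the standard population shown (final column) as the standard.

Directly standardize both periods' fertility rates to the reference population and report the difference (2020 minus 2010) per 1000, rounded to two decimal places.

4.28

Standard total = 2596000; weights = 0.3279, 0.3063, 0.2383, 0.1275.
2020: 0.3279×4.52 + 0.3063×77.28 + 0.2383×56.26 + 0.1275×3.61 = 39.0159 per 1000.
2010: 0.3279×4.68 + 0.3063×67.55 + 0.2383×50.71 + 0.1275×3.39 = 34.7379 per 1000.
Difference = 39.0159 − 34.7379 = 4.2780.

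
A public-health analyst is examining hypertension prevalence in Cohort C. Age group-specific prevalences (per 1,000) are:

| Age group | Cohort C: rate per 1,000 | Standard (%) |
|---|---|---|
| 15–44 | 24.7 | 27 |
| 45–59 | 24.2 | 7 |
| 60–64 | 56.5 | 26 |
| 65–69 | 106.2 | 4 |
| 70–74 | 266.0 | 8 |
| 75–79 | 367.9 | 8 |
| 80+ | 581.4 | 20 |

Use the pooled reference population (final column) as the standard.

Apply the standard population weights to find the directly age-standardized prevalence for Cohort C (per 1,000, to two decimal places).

Standard weights: 0.27, 0.07, 0.26, 0.04, 0.08, 0.08, 0.20.
Standardized rate: 0.2700×24.7 + 0.0700×24.2 + 0.2600×56.5 + 0.0400×106.2 + 0.0800×266.0 + 0.0800×367.9 + 0.2000×581.4 = 194.2930 per 1,000.

194.29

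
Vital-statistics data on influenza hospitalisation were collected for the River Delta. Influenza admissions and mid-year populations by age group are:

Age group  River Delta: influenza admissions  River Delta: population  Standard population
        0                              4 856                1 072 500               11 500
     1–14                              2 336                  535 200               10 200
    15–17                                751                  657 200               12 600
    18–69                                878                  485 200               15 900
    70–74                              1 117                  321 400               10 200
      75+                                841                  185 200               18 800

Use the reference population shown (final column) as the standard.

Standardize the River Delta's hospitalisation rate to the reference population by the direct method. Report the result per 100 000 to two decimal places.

Age-specific rates per 100 000 for the River Delta: 452.77, 436.47, 114.27, 180.96, 347.54, 454.10.
Standard total = 79 200; weights = 0.1452, 0.1288, 0.1591, 0.2008, 0.1288, 0.2374.
Standardized rate: 0.1452×452.77 + 0.1288×436.47 + 0.1591×114.27 + 0.2008×180.96 + 0.1288×347.54 + 0.2374×454.10 = 329.0156 per 100 000.

329.02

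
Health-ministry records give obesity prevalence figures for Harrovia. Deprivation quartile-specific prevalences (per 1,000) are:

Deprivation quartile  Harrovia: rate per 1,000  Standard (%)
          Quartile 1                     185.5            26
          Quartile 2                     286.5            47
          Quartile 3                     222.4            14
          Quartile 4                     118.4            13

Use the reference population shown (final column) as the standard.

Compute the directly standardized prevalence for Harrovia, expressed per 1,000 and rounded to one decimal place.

229.4

Standard weights: 0.26, 0.47, 0.14, 0.13.
Standardized rate: 0.2600×185.5 + 0.4700×286.5 + 0.1400×222.4 + 0.1300×118.4 = 229.4130 per 1,000.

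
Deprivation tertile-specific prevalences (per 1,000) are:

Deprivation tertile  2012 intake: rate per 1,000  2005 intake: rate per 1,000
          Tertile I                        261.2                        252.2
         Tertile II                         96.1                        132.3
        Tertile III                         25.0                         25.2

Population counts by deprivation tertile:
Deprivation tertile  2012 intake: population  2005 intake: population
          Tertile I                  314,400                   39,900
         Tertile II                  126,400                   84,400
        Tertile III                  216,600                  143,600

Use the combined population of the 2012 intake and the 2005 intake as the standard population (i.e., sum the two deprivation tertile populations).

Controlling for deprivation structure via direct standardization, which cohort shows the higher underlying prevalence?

2005 intake

Combined standard total = 925,300; weights = 0.3829, 0.2278, 0.3893.
The 2012 intake: 0.3829×261.2 + 0.2278×96.1 + 0.3893×25.0 = 131.6395 per 1,000.
The 2005 intake: 0.3829×252.2 + 0.2278×132.3 + 0.3893×25.2 = 136.5183 per 1,000.
The crude rates (151.63 vs 92.75) would put the 2012 intake higher, but that reflects its deprivation composition; once standardized to a common deprivation structure, the 2005 intake has the higher underlying rate.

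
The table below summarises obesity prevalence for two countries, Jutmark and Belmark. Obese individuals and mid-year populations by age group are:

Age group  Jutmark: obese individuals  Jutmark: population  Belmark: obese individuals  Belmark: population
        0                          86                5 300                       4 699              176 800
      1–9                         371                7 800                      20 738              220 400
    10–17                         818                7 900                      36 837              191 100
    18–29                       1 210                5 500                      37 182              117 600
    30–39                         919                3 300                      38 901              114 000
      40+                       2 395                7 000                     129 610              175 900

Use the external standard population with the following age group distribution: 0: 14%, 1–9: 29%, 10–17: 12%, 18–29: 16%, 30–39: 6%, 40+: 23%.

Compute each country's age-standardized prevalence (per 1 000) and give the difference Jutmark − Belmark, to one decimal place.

Age-specific rates per 1 000 for Jutmark: 16.226, 47.564, 103.544, 220.000, 278.485, 342.143.
For Belmark: 26.578, 94.093, 192.763, 316.173, 341.237, 736.839.
Standard weights: 0.14, 0.29, 0.12, 0.16, 0.06, 0.23.
Jutmark: 0.1400×16.226 + 0.2900×47.564 + 0.1200×103.544 + 0.1600×220.000 + 0.0600×278.485 + 0.2300×342.143 = 159.0926 per 1 000.
Belmark: 0.1400×26.578 + 0.2900×94.093 + 0.1200×192.763 + 0.1600×316.173 + 0.0600×341.237 + 0.2300×736.839 = 294.6743 per 1 000.
Difference = 159.0926 − 294.6743 = -135.5817.

-135.6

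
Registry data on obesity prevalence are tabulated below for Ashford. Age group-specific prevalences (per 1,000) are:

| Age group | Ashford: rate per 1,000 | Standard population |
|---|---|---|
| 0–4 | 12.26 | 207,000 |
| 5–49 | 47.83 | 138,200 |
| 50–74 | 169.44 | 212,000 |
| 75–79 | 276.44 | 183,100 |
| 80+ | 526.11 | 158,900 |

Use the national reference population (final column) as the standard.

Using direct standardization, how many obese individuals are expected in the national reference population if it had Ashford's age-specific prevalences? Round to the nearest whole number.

179284

Expected obese individuals = Σ (standard pop × age-specific rate ÷ 1,000)
= 207,000×12.26/1,000 + 138,200×47.83/1,000 + 212,000×169.44/1,000 + 183,100×276.44/1,000 + 158,900×526.11/1,000
= 2537.82 + 6610.11 + 35921.28 + 50616.16 + 83598.88 = 179284.25.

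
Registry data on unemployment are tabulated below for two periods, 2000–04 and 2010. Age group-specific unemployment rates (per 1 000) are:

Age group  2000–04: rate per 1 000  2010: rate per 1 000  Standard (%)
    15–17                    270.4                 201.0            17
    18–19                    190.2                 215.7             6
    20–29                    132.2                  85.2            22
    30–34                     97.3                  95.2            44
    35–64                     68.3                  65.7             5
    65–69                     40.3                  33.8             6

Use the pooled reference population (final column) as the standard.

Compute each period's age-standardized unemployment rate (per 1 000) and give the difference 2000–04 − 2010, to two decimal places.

22.05

Standard weights: 0.17, 0.06, 0.22, 0.44, 0.05, 0.06.
2000–04: 0.1700×270.4 + 0.0600×190.2 + 0.2200×132.2 + 0.4400×97.3 + 0.0500×68.3 + 0.0600×40.3 = 135.1090 per 1 000.
2010: 0.1700×201.0 + 0.0600×215.7 + 0.2200×85.2 + 0.4400×95.2 + 0.0500×65.7 + 0.0600×33.8 = 113.0570 per 1 000.
Difference = 135.1090 − 113.0570 = 22.0520.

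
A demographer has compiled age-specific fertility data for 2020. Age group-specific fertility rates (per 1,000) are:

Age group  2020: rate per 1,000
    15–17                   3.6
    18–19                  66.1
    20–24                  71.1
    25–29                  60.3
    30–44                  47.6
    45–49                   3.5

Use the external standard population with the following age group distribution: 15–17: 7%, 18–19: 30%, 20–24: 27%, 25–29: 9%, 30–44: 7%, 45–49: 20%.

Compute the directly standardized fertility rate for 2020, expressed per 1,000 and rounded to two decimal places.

Standard weights: 0.07, 0.30, 0.27, 0.09, 0.07, 0.20.
Standardized rate: 0.0700×3.6 + 0.3000×66.1 + 0.2700×71.1 + 0.0900×60.3 + 0.0700×47.6 + 0.2000×3.5 = 48.7380 per 1,000.

48.74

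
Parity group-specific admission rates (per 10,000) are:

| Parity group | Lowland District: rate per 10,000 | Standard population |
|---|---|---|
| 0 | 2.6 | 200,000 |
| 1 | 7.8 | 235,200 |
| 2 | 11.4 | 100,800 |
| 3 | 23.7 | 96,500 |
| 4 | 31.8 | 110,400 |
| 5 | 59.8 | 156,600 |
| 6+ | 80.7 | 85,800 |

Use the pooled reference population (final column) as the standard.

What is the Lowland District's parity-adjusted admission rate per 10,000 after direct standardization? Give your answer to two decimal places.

Standard total = 985,300; weights = 0.2030, 0.2387, 0.1023, 0.0979, 0.1120, 0.1589, 0.0871.
Standardized rate: 0.2030×2.6 + 0.2387×7.8 + 0.1023×11.4 + 0.0979×23.7 + 0.1120×31.8 + 0.1589×59.8 + 0.0871×80.7 = 25.9720 per 10,000.

25.97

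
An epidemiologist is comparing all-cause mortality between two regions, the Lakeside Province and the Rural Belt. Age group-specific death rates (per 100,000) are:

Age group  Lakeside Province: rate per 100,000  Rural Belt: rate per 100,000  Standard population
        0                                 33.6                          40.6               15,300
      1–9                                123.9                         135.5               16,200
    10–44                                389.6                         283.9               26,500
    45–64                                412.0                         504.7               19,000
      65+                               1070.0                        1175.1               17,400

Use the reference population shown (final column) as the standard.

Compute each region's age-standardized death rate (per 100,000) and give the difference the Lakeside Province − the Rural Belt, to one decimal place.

Standard total = 94,400; weights = 0.1621, 0.1716, 0.2807, 0.2013, 0.1843.
The Lakeside Province: 0.1621×33.6 + 0.1716×123.9 + 0.2807×389.6 + 0.2013×412.0 + 0.1843×1070.0 = 416.2252 per 100,000.
The Rural Belt: 0.1621×40.6 + 0.1716×135.5 + 0.2807×283.9 + 0.2013×504.7 + 0.1843×1175.1 = 427.7084 per 100,000.
Difference = 416.2252 − 427.7084 = -11.4832.

-11.5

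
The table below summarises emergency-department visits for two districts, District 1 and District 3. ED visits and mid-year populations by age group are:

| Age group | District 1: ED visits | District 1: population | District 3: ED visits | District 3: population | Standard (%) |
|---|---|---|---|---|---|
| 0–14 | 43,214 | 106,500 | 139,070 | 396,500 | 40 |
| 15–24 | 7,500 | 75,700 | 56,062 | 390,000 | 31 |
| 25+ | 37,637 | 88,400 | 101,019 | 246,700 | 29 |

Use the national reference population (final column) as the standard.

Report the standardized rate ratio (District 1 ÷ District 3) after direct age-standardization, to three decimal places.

Age-specific rates per 1,000 for District 1: 405.765, 99.075, 425.758.
For District 3: 350.744, 143.749, 409.481.
Standard weights: 0.40, 0.31, 0.29.
District 1: 0.4000×405.765 + 0.3100×99.075 + 0.2900×425.758 = 316.4892 per 1,000.
District 3: 0.4000×350.744 + 0.3100×143.749 + 0.2900×409.481 = 303.6092 per 1,000.
Ratio = 316.4892 ÷ 303.6092 = 1.04242.

1.042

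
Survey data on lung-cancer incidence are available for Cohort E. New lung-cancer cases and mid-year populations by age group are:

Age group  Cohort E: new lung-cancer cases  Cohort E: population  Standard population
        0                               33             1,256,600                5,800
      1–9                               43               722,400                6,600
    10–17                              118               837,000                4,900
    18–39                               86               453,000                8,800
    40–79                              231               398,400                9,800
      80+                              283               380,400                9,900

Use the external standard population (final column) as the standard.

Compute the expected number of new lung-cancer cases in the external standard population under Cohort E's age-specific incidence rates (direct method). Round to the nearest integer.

Age-specific rates per 100,000 for Cohort E: 2.63, 5.95, 14.10, 18.98, 57.98, 74.40.
Expected new lung-cancer cases = Σ (standard pop × age-specific rate ÷ 100,000)
= 5,800×2.63/100,000 + 6,600×5.95/100,000 + 4,900×14.10/100,000 + 8,800×18.98/100,000 + 9,800×57.98/100,000 + 9,900×74.40/100,000
= 0.15 + 0.39 + 0.69 + 1.67 + 5.68 + 7.37 = 15.95.

16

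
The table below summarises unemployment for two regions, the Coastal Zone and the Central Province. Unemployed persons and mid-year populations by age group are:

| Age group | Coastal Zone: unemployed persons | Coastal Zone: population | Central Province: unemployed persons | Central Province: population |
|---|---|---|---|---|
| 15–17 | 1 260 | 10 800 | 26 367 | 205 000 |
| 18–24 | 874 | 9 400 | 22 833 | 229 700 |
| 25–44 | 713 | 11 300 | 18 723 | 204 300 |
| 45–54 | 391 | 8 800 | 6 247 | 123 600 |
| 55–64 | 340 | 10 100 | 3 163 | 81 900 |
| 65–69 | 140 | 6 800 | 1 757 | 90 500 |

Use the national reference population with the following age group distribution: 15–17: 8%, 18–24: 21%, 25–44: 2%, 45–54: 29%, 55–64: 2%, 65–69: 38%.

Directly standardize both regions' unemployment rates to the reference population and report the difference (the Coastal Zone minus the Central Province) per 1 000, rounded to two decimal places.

Age-specific rates per 1 000 for the Coastal Zone: 116.667, 92.979, 63.097, 44.432, 33.663, 20.588.
For the Central Province: 128.620, 99.404, 91.645, 50.542, 38.620, 19.414.
Standard weights: 0.08, 0.21, 0.02, 0.29, 0.02, 0.38.
The Coastal Zone: 0.0800×116.667 + 0.2100×92.979 + 0.0200×63.097 + 0.2900×44.432 + 0.0200×33.663 + 0.3800×20.588 = 51.5028 per 1 000.
The Central Province: 0.0800×128.620 + 0.2100×99.404 + 0.0200×91.645 + 0.2900×50.542 + 0.0200×38.620 + 0.3800×19.414 = 55.8043 per 1 000.
Difference = 51.5028 − 55.8043 = -4.3014.

-4.30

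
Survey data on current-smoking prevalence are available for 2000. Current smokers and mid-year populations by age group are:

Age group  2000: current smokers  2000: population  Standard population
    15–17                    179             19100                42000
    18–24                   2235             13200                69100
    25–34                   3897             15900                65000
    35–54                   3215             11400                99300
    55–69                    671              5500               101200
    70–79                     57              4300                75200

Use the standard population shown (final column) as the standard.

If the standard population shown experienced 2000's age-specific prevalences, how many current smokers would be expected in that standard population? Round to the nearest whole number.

Age-specific rates per 1000 for 2000: 9.372, 169.318, 245.094, 282.018, 122.000, 13.256.
Expected current smokers = Σ (standard pop × age-specific rate ÷ 1000)
= 42000×9.372/1000 + 69100×169.318/1000 + 65000×245.094/1000 + 99300×282.018/1000 + 101200×122.000/1000 + 75200×13.256/1000
= 393.61 + 11699.89 + 15931.13 + 28004.34 + 12346.40 + 996.84 = 69372.21.

69372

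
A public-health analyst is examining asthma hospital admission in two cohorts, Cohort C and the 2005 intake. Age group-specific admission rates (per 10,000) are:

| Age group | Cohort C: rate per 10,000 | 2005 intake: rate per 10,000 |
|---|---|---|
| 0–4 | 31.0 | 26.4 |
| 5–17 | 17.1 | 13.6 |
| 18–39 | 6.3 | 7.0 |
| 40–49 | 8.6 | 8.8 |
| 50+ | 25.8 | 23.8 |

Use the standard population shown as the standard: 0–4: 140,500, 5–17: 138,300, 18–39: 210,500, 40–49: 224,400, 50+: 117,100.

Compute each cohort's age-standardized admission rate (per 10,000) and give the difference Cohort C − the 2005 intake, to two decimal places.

Standard total = 830,800; weights = 0.1691, 0.1665, 0.2534, 0.2701, 0.1409.
Cohort C: 0.1691×31.0 + 0.1665×17.1 + 0.2534×6.3 + 0.2701×8.6 + 0.1409×25.8 = 15.6447 per 10,000.
The 2005 intake: 0.1691×26.4 + 0.1665×13.6 + 0.2534×7.0 + 0.2701×8.8 + 0.1409×23.8 = 14.2336 per 10,000.
Difference = 15.6447 − 14.2336 = 1.4111.

1.41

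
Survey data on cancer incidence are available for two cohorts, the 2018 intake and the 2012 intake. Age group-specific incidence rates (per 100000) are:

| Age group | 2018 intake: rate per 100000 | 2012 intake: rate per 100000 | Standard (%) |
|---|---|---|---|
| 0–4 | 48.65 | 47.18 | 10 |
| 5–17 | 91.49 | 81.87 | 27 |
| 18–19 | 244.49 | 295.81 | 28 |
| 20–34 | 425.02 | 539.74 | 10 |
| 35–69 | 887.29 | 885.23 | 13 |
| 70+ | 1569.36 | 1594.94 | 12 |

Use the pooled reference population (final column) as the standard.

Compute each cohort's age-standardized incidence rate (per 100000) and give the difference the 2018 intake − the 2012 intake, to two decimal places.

-25.90

Standard weights: 0.10, 0.27, 0.28, 0.10, 0.13, 0.12.
The 2018 intake: 0.1000×48.65 + 0.2700×91.49 + 0.2800×244.49 + 0.1000×425.02 + 0.1300×887.29 + 0.1200×1569.36 = 444.1974 per 100000.
The 2012 intake: 0.1000×47.18 + 0.2700×81.87 + 0.2800×295.81 + 0.1000×539.74 + 0.1300×885.23 + 0.1200×1594.94 = 470.0964 per 100000.
Difference = 444.1974 − 470.0964 = -25.8990.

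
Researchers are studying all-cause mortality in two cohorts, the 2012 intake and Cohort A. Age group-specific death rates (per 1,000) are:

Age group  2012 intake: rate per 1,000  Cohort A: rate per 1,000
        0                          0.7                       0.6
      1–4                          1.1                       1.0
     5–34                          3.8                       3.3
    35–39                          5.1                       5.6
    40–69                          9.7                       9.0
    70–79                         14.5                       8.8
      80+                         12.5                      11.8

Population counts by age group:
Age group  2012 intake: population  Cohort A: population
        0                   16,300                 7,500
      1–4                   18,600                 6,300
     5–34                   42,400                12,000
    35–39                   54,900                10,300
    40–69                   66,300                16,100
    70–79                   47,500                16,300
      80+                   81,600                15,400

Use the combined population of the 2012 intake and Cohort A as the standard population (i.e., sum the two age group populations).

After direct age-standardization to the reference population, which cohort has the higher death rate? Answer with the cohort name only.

Combined standard total = 411,500; weights = 0.0578, 0.0605, 0.1322, 0.1584, 0.2002, 0.1550, 0.2357.
The 2012 intake: 0.0578×0.7 + 0.0605×1.1 + 0.1322×3.8 + 0.1584×5.1 + 0.2002×9.7 + 0.1550×14.5 + 0.2357×12.5 = 8.5545 per 1,000.
Cohort A: 0.0578×0.6 + 0.0605×1.0 + 0.1322×3.3 + 0.1584×5.6 + 0.2002×9.0 + 0.1550×8.8 + 0.2357×11.8 = 7.3669 per 1,000.

2012 intake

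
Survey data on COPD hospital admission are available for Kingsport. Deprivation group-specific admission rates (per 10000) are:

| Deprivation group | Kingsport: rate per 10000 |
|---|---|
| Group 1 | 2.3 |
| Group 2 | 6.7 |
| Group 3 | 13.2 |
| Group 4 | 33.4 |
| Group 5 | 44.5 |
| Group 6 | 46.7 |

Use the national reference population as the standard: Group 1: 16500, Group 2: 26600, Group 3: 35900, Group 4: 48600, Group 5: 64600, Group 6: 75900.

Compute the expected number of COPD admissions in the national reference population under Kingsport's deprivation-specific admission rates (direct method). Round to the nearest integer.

873

Expected COPD admissions = Σ (standard pop × deprivation-specific rate ÷ 10000)
= 16500×2.3/10000 + 26600×6.7/10000 + 35900×13.2/10000 + 48600×33.4/10000 + 64600×44.5/10000 + 75900×46.7/10000
= 3.79 + 17.82 + 47.39 + 162.32 + 287.47 + 354.45 = 873.25.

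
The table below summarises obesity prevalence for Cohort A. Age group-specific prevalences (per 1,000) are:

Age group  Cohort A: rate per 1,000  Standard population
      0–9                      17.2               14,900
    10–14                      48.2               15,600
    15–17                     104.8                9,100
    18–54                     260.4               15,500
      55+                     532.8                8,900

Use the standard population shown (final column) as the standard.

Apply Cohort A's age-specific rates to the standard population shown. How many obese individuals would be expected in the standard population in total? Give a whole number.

10740

Expected obese individuals = Σ (standard pop × age-specific rate ÷ 1,000)
= 14,900×17.2/1,000 + 15,600×48.2/1,000 + 9,100×104.8/1,000 + 15,500×260.4/1,000 + 8,900×532.8/1,000
= 256.28 + 751.92 + 953.68 + 4036.20 + 4741.92 = 10740.00.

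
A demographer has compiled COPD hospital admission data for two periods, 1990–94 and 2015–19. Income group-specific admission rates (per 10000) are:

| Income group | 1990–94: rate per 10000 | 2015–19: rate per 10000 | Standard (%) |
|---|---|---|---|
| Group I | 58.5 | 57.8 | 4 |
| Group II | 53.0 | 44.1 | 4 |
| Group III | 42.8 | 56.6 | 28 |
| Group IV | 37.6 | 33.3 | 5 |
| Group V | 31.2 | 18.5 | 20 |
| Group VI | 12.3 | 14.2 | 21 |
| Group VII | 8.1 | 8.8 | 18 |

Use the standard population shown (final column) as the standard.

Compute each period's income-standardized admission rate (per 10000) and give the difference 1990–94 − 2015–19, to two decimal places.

Standard weights: 0.04, 0.04, 0.28, 0.05, 0.20, 0.21, 0.18.
1990–94: 0.0400×58.5 + 0.0400×53.0 + 0.2800×42.8 + 0.0500×37.6 + 0.2000×31.2 + 0.2100×12.3 + 0.1800×8.1 = 28.6050 per 10000.
2015–19: 0.0400×57.8 + 0.0400×44.1 + 0.2800×56.6 + 0.0500×33.3 + 0.2000×18.5 + 0.2100×14.2 + 0.1800×8.8 = 29.8550 per 10000.
Difference = 28.6050 − 29.8550 = -1.2500.

-1.25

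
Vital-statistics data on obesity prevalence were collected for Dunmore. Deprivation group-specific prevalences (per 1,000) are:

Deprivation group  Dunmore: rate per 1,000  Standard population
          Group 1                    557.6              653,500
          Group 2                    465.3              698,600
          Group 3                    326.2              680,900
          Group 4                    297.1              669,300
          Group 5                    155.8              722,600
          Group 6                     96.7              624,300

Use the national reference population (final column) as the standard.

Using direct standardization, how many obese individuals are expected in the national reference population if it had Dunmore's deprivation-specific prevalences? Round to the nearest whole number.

Expected obese individuals = Σ (standard pop × deprivation-specific rate ÷ 1,000)
= 653,500×557.6/1,000 + 698,600×465.3/1,000 + 680,900×326.2/1,000 + 669,300×297.1/1,000 + 722,600×155.8/1,000 + 624,300×96.7/1,000
= 364391.60 + 325058.58 + 222109.58 + 198849.03 + 112581.08 + 60369.81 = 1283359.68.

1283360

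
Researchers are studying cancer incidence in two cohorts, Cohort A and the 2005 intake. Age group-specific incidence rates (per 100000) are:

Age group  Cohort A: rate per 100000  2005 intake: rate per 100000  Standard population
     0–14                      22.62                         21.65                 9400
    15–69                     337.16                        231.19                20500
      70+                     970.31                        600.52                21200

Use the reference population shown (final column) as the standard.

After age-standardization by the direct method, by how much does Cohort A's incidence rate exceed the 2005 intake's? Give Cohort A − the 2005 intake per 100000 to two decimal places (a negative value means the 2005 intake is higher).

196.11

Standard total = 51100; weights = 0.1840, 0.4012, 0.4149.
Cohort A: 0.1840×22.62 + 0.4012×337.16 + 0.4149×970.31 = 541.9761 per 100000.
The 2005 intake: 0.1840×21.65 + 0.4012×231.19 + 0.4149×600.52 = 345.8695 per 100000.
Difference = 541.9761 − 345.8695 = 196.1067.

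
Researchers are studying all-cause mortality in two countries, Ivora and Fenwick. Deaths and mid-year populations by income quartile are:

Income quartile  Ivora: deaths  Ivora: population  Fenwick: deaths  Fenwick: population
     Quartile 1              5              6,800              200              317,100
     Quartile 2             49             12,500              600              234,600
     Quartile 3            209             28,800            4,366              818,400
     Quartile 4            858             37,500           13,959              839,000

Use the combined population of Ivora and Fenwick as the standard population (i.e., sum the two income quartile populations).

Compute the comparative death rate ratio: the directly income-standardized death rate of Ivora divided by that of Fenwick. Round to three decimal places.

1.375

Income-specific rates per 1,000 for Ivora: 0.735, 3.920, 7.257, 22.880.
For Fenwick: 0.631, 2.558, 5.335, 16.638.
Combined standard total = 2,294,700; weights = 0.1412, 0.1077, 0.3692, 0.3820.
Ivora: 0.1412×0.735 + 0.1077×3.920 + 0.3692×7.257 + 0.3820×22.880 = 11.9446 per 1,000.
Fenwick: 0.1412×0.631 + 0.1077×2.558 + 0.3692×5.335 + 0.3820×16.638 = 8.6891 per 1,000.
Ratio = 11.9446 ÷ 8.6891 = 1.37467.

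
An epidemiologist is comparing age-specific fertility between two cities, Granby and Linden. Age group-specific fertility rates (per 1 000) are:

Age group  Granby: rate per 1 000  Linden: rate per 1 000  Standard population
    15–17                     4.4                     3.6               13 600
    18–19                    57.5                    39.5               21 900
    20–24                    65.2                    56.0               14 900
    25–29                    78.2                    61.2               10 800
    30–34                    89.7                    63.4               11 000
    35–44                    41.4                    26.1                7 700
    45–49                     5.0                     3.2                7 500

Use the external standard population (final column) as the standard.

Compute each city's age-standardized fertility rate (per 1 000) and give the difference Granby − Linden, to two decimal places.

13.12

Standard total = 87 400; weights = 0.1556, 0.2506, 0.1705, 0.1236, 0.1259, 0.0881, 0.0858.
Granby: 0.1556×4.4 + 0.2506×57.5 + 0.1705×65.2 + 0.1236×78.2 + 0.1259×89.7 + 0.0881×41.4 + 0.0858×5.0 = 51.2370 per 1 000.
Linden: 0.1556×3.6 + 0.2506×39.5 + 0.1705×56.0 + 0.1236×61.2 + 0.1259×63.4 + 0.0881×26.1 + 0.0858×3.2 = 38.1206 per 1 000.
Difference = 51.2370 − 38.1206 = 13.1164.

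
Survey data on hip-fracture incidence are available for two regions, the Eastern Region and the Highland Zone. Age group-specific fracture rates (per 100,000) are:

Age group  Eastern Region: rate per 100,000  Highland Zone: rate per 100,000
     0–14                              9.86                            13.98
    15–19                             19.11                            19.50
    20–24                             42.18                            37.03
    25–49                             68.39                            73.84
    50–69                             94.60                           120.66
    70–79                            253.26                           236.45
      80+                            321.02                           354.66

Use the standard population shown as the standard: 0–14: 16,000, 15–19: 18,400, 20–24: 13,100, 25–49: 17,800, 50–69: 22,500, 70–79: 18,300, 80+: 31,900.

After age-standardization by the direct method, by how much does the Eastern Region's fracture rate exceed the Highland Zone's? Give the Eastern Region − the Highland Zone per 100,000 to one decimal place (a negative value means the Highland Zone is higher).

Standard total = 138,000; weights = 0.1159, 0.1333, 0.0949, 0.1290, 0.1630, 0.1326, 0.2312.
The Eastern Region: 0.1159×9.86 + 0.1333×19.11 + 0.0949×42.18 + 0.1290×68.39 + 0.1630×94.60 + 0.1326×253.26 + 0.2312×321.02 = 139.7317 per 100,000.
The Highland Zone: 0.1159×13.98 + 0.1333×19.50 + 0.0949×37.03 + 0.1290×73.84 + 0.1630×120.66 + 0.1326×236.45 + 0.2312×354.66 = 150.2715 per 100,000.
Difference = 139.7317 − 150.2715 = -10.5397.

-10.5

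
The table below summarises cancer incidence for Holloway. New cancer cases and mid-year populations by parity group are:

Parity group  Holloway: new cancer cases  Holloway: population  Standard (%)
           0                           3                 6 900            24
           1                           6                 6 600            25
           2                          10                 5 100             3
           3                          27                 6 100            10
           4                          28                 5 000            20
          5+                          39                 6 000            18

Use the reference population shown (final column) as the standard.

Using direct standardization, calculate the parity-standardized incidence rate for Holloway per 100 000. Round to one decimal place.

Parity-specific rates per 100 000 for Holloway: 43.48, 90.91, 196.08, 442.62, 560.00, 650.00.
Standard weights: 0.24, 0.25, 0.03, 0.10, 0.20, 0.18.
Standardized rate: 0.2400×43.48 + 0.2500×90.91 + 0.0300×196.08 + 0.1000×442.62 + 0.2000×560.00 + 0.1800×650.00 = 312.3067 per 100 000.

312.3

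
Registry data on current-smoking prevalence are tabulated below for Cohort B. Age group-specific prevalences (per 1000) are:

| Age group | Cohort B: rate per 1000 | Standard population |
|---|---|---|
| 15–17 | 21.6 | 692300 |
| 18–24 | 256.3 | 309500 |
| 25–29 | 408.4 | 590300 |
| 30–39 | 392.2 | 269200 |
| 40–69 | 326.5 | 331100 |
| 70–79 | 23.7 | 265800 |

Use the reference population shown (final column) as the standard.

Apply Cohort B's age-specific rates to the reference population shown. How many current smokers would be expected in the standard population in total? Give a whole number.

Expected current smokers = Σ (standard pop × age-specific rate ÷ 1000)
= 692300×21.6/1000 + 309500×256.3/1000 + 590300×408.4/1000 + 269200×392.2/1000 + 331100×326.5/1000 + 265800×23.7/1000
= 14953.68 + 79324.85 + 241078.52 + 105580.24 + 108104.15 + 6299.46 = 555340.90.

555341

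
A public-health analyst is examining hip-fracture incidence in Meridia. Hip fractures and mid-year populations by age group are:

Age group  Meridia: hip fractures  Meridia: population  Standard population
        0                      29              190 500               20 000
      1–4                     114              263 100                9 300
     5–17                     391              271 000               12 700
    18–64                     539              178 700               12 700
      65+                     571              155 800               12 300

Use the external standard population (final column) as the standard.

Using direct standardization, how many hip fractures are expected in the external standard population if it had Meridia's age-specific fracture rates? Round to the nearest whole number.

Age-specific rates per 100 000 for Meridia: 15.22, 43.33, 144.28, 301.62, 366.50.
Expected hip fractures = Σ (standard pop × age-specific rate ÷ 100 000)
= 20 000×15.22/100 000 + 9 300×43.33/100 000 + 12 700×144.28/100 000 + 12 700×301.62/100 000 + 12 300×366.50/100 000
= 3.04 + 4.03 + 18.32 + 38.31 + 45.08 = 108.78.

109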